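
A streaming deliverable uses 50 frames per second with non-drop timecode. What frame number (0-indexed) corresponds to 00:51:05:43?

Total seconds to the label: (0 × 3600 + 51 × 60 + 5) = 3065.
Frame index = 3065 × 50 + 43 = 153293.

153293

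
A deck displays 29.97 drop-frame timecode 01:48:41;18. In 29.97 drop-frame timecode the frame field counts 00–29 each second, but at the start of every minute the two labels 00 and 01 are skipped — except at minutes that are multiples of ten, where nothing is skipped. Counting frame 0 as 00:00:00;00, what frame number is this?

Complete 10-minute blocks: 10, each 17982 frames → 179820.
Remaining 8 whole minutes in the current block: 1800 + 7 × 1798 = 14386 frames.
Within the current minute: 41 × 30 + 18 − 2 = 1246 (labels ;00/;01 skipped at this minute). Total = 179820 + 14386 + 1246 = 195452.

195452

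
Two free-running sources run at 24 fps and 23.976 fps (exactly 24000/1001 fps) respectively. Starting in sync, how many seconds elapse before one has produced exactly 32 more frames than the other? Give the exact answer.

The gap grows by |24000/1001 − 24| = 24/1001 frames per second.
Time for a 32-frame gap: 32 ÷ (24/1001) = 4004/3 s.

4004/3 seconds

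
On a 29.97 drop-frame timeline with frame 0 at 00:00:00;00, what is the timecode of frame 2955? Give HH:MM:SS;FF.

Each 10-minute DF block holds 10 × 60 × 30 − 9 × 2 = 17982 frames. 2955 ÷ 17982 → 0 full blocks, remainder 2955.
Within the partial block the first minute is 1800 frames and each further minute 1798, so 1 further minute boundary passed. Total skipped labels = 18 × 0 + 2 × 1 = 2.
Non-drop label index = 2955 + 2 = 2957; at 30 labels/s that is 00:01:38:17, i.e. DF 00:01:38;17.

00:01:38;17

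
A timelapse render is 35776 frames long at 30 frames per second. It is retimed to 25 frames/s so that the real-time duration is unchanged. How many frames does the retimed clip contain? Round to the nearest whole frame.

Frames at target rate = 35776 × (25) / (30) = 89440/3 ≈ 29813.333.
Nearest whole frame: 29813.

29813 frames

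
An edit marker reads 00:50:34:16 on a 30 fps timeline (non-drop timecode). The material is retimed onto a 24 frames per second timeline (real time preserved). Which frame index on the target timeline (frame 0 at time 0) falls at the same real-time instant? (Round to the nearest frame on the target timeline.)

frame 72829

Source frame index: (0×3600 + 50×60 + 34) × 30 + 16 = 91036.
Real time: 91036 / (30) = 45518/15 s.
Target frame: (45518/15) × (24) = 364144/5 ≈ 72828.800 → 72829.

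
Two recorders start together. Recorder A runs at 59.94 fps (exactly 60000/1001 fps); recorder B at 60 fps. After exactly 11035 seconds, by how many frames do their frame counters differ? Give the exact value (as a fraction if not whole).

A emits 60000/1001 × 11035 = 662100000/1001 frames; B emits 60 × 11035 = 662100.
Difference = 662100/1001 frames (≈ 661.4386); B is ahead of A.

662100/1001 frames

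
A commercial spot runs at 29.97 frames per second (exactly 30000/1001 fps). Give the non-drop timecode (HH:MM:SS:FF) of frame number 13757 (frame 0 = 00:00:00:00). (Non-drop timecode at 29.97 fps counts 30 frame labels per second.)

13757 ÷ 30 = 458 full seconds, remainder 17 frames.
458 s = 0 h 7 min 38 s.
Timecode: 00:07:38:17.

00:07:38:17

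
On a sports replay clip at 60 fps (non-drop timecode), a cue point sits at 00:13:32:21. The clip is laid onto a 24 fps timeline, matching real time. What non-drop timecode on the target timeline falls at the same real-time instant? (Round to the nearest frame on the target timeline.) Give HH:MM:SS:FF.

Source frame index: (0×3600 + 13×60 + 32) × 60 + 21 = 48741.
Real time: 48741 / (60) = 16247/20 s.
Target frame: (16247/20) × (24) = 97482/5 ≈ 19496.400 → 19496.
At 24 labels/s: frame 19496 → 00:13:32:08.

00:13:32:08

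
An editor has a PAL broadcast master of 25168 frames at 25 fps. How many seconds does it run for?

1006.72 seconds

Running time = 25168 / (25) = 1006.72 s.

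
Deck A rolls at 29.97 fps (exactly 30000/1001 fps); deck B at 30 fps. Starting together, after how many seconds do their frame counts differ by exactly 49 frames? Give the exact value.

49049/30 seconds

The gap grows by |30 − 30000/1001| = 30/1001 frames per second.
Time for a 49-frame gap: 49 ÷ (30/1001) = 49049/30 s.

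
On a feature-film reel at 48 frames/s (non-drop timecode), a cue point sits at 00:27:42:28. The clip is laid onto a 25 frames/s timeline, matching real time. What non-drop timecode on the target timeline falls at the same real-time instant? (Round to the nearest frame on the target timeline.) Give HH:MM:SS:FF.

00:27:42:15

Source frame index: (0×3600 + 27×60 + 42) × 48 + 28 = 79804.
Real time: 79804 / (48) = 19951/12 s.
Target frame: (19951/12) × (25) = 498775/12 ≈ 41564.583 → 41565.
At 25 labels/s: frame 41565 → 00:27:42:15.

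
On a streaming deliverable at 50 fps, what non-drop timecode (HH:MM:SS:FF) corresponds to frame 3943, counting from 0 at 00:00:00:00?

3943 ÷ 50 = 78 full seconds, remainder 43 frames.
78 s = 0 h 1 min 18 s.
Timecode: 00:01:18:43.

00:01:18:43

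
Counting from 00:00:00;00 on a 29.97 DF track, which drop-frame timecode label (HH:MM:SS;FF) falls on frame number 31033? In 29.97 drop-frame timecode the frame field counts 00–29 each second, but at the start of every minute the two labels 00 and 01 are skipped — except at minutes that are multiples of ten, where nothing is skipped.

00:17:15;15

Ten DF minutes hold 17982 frames, so frame 31033 lies in block 1 (frames 17982–35963) with 13051 frames into that block.
The block's first minute is 1800 frames and the rest 1798 each; 13051 frames reaches minute 7, so 1 × 18 + 7 × 2 = 32 labels have been skipped so far.
Adding those back, label number 31033 + 32 = 31065 at 30 labels/s is 1035 s + 15 f = 0 h 17 min 15 s frame 15, i.e. 00:17:15;15.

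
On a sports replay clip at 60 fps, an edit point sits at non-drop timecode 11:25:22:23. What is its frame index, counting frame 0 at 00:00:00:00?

2467343

Total seconds to the label: (11 × 3600 + 25 × 60 + 22) = 41122.
Frame index = 41122 × 60 + 23 = 2467343.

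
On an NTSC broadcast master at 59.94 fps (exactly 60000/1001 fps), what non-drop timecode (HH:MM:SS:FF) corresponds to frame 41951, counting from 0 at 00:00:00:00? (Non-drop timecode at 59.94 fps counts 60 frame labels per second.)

00:11:39:11

41951 ÷ 60 = 699 full seconds, remainder 11 frames.
699 s = 0 h 11 min 39 s.
Timecode: 00:11:39:11.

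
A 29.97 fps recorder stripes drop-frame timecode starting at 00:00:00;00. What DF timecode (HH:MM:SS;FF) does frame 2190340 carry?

Ten DF minutes hold 17982 frames, so frame 2190340 lies in block 121 (frames 2175822–2193803) with 14518 frames into that block.
The block's first minute is 1800 frames and the rest 1798 each; 14518 frames reaches minute 8, so 121 × 18 + 8 × 2 = 2194 labels have been skipped so far.
Adding those back, label number 2190340 + 2194 = 2192534 at 30 labels/s is 73084 s + 14 f = 20 h 18 min 4 s frame 14, i.e. 20:18:04;14.

20:18:04;14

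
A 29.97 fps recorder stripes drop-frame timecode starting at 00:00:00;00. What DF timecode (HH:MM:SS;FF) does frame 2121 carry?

Ten DF minutes hold 17982 frames, so frame 2121 lies in block 0 (frames 0–17981) with 2121 frames into that block.
The block's first minute is 1800 frames and the rest 1798 each; 2121 frames reaches minute 1, so 0 × 18 + 1 × 2 = 2 labels have been skipped so far.
Adding those back, label number 2121 + 2 = 2123 at 30 labels/s is 70 s + 23 f = 0 h 1 min 10 s frame 23, i.e. 00:01:10;23.

00:01:10;23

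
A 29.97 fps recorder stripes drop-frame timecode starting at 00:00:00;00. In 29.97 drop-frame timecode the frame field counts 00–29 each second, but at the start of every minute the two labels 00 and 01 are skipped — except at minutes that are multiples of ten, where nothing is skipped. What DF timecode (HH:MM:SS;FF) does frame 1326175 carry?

Each 10-minute DF block holds 10 × 60 × 30 − 9 × 2 = 17982 frames. 1326175 ÷ 17982 → 73 full blocks, remainder 13489.
Within the partial block the first minute is 1800 frames and each further minute 1798, so 7 further minute boundaries passed. Total skipped labels = 18 × 73 + 2 × 7 = 1328.
Non-drop label index = 1326175 + 1328 = 1327503; at 30 labels/s that is 12:17:30:03, i.e. DF 12:17:30;03.

12:17:30;03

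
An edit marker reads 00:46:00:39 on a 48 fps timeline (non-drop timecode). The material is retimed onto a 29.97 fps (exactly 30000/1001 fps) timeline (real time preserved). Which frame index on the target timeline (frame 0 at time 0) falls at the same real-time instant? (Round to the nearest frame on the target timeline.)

Source frame index: (0×3600 + 46×60 + 0) × 48 + 39 = 132519.
Real time: 132519 / (48) = 44173/16 s.
Target frame: (44173/16) × (30000/1001) = 82824375/1001 ≈ 82741.633 → 82742.

frame 82742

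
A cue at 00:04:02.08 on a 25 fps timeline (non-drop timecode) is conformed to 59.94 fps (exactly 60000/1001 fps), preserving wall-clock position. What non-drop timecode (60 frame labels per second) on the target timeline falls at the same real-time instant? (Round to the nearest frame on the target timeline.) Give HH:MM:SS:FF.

Source frame index: (0×3600 + 4×60 + 2) × 25 + 8 = 6058.
Real time: 6058 / (25) = 6058/25 s.
Target frame: (6058/25) × (60000/1001) = 1118400/77 ≈ 14524.675 → 14525.
At 60 labels/s: frame 14525 → 00:04:02:05.

00:04:02:05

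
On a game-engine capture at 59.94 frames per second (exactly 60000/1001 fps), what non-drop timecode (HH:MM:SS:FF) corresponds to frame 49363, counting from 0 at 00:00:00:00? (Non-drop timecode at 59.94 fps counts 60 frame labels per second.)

49363 ÷ 60 = 822 full seconds, remainder 43 frames.
822 s = 0 h 13 min 42 s.
Timecode: 00:13:42:43.

00:13:42:43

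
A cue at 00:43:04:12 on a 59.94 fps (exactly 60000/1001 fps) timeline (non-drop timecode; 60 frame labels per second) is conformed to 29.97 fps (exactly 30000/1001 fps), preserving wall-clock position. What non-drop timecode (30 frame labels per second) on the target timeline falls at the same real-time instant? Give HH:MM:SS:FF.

Source frame index: (0×3600 + 43×60 + 4) × 60 + 12 = 155052.
Real time: 155052 / (60000/1001) = 12933921/5000 s.
Target frame: (12933921/5000) × (30000/1001) = 77526.
At 30 labels/s: frame 77526 → 00:43:04:06.

00:43:04:06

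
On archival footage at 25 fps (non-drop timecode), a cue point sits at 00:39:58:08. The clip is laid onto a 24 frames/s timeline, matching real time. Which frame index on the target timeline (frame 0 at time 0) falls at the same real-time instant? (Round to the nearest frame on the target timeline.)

frame 57560

Source frame index: (0×3600 + 39×60 + 58) × 25 + 8 = 59958.
Real time: 59958 / (25) = 59958/25 s.
Target frame: (59958/25) × (24) = 1438992/25 ≈ 57559.680 → 57560.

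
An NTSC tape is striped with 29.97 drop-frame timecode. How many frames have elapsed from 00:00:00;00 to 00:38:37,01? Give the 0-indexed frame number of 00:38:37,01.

69441

As if non-drop at 30 labels/s: (0 × 3600 + 38 × 60 + 37) × 30 + 1 = 69511.
Minute boundaries passed: 38; those not divisible by 10: 38 − 3 = 35; dropped labels = 2 × 35 = 70.
Actual frame index = 69511 − 70 = 69441.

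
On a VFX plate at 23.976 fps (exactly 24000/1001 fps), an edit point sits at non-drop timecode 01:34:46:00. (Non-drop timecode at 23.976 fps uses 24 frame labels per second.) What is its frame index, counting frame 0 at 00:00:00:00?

frame 136464

Total seconds to the label: (1 × 3600 + 34 × 60 + 46) = 5686.
Frame index = 5686 × 24 + 0 = 136464.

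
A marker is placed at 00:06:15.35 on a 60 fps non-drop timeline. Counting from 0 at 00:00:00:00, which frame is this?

frame 22535

Total seconds to the label: (0 × 3600 + 6 × 60 + 15) = 375.
Frame index = 375 × 60 + 35 = 22535.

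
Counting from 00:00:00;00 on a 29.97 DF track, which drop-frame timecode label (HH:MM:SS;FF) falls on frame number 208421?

01:55:54;09

Ten DF minutes hold 17982 frames, so frame 208421 lies in block 11 (frames 197802–215783) with 10619 frames into that block.
The block's first minute is 1800 frames and the rest 1798 each; 10619 frames reaches minute 5, so 11 × 18 + 5 × 2 = 208 labels have been skipped so far.
Adding those back, label number 208421 + 208 = 208629 at 30 labels/s is 6954 s + 9 f = 1 h 55 min 54 s frame 9, i.e. 01:55:54;09.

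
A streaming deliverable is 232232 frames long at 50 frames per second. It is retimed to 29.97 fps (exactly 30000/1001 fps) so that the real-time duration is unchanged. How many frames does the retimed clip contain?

139200 frames

Target frames = source frames × (target rate / source rate) = 232232 × (30000/1001)/(50) = 232232 × 600/1001 = 139200.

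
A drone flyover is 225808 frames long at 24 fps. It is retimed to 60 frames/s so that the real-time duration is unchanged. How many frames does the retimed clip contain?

Target frames = source frames × (target rate / source rate) = 225808 × (60)/(24) = 225808 × 5/2 = 564520.

564520 frames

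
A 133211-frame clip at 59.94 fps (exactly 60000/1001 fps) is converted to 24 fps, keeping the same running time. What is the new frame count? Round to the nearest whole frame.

53338 frames

Frames at target rate = 133211 × (24) / (60000/1001) = 133344211/2500 ≈ 53337.684.
Nearest whole frame: 53338.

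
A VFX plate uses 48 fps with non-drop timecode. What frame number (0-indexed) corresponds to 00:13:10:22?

frame 37942

Total seconds to the label: (0 × 3600 + 13 × 60 + 10) = 790.
Frame index = 790 × 48 + 22 = 37942.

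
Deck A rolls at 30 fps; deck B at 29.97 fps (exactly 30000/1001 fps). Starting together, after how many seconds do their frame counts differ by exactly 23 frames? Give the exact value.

The gap grows by |30000/1001 − 30| = 30/1001 frames per second.
Time for a 23-frame gap: 23 ÷ (30/1001) = 23023/30 s.

23023/30 seconds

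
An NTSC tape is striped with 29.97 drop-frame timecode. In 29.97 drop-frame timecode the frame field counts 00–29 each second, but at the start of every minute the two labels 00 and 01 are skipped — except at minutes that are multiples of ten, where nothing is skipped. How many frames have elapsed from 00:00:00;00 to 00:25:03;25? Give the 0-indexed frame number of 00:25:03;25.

Complete 10-minute blocks: 2, each 17982 frames → 35964.
Remaining 5 whole minutes in the current block: 1800 + 4 × 1798 = 8992 frames.
Within the current minute: 3 × 30 + 25 − 2 = 113 (labels ;00/;01 skipped at this minute). Total = 35964 + 8992 + 113 = 45069.

45069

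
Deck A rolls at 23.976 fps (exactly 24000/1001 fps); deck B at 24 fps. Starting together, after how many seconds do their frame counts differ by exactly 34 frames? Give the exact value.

17017/12 seconds

The gap grows by |24 − 24000/1001| = 24/1001 frames per second.
Time for a 34-frame gap: 34 ÷ (24/1001) = 17017/12 s.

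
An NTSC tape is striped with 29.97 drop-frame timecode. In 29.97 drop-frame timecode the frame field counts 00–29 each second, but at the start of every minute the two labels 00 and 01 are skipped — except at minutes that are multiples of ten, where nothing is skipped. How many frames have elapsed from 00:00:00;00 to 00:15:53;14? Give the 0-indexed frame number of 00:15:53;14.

28576

Complete 10-minute blocks: 1, each 17982 frames → 17982.
Remaining 5 whole minutes in the current block: 1800 + 4 × 1798 = 8992 frames.
Within the current minute: 53 × 30 + 14 − 2 = 1602 (labels ;00/;01 skipped at this minute). Total = 17982 + 8992 + 1602 = 28576.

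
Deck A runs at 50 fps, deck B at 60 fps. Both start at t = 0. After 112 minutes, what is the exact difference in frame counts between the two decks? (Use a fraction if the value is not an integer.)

112 min = 6720 s.
A emits 50 × 6720 = 336000 frames; B emits 60 × 6720 = 403200.
Difference = 67200 frames; B is ahead of A.

67200 frames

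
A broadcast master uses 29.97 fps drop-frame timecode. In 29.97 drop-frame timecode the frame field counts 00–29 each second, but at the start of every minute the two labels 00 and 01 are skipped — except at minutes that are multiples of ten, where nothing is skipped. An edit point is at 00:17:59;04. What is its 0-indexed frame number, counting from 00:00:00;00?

Complete 10-minute blocks: 1, each 17982 frames → 17982.
Remaining 7 whole minutes in the current block: 1800 + 6 × 1798 = 12588 frames.
Within the current minute: 59 × 30 + 4 − 2 = 1772 (labels ;00/;01 skipped at this minute). Total = 17982 + 12588 + 1772 = 32342.

32342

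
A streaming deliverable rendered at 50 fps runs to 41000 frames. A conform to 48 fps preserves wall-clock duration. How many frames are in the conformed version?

39360 frames

Target frames = source frames × (target rate / source rate) = 41000 × (48)/(50) = 41000 × 24/25 = 39360.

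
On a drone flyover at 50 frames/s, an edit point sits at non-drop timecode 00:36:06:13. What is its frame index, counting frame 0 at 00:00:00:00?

108313

Total seconds to the label: (0 × 3600 + 36 × 60 + 6) = 2166.
Frame index = 2166 × 50 + 13 = 108313.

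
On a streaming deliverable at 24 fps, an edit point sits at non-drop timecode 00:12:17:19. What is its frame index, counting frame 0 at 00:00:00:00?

Total seconds to the label: (0 × 3600 + 12 × 60 + 17) = 737.
Frame index = 737 × 24 + 19 = 17707.

frame 17707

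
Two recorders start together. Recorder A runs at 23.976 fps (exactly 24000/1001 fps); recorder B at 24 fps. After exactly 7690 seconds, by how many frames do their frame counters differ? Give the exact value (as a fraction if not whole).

A emits 24000/1001 × 7690 = 184560000/1001 frames; B emits 24 × 7690 = 184560.
Difference = 184560/1001 frames (≈ 184.3756); B is ahead of A.

184560/1001 frames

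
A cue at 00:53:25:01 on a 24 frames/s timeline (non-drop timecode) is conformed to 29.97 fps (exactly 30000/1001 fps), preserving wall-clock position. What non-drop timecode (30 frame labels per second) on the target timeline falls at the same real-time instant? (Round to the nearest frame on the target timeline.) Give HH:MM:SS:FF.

00:53:21:25

Source frame index: (0×3600 + 53×60 + 25) × 24 + 1 = 76921.
Real time: 76921 / (24) = 76921/24 s.
Target frame: (76921/24) × (30000/1001) = 7396250/77 ≈ 96055.195 → 96055.
At 30 labels/s: frame 96055 → 00:53:21:25.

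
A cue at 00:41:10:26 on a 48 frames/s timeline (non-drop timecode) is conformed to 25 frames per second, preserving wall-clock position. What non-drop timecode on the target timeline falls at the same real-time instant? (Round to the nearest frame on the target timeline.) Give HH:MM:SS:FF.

00:41:10:14

Source frame index: (0×3600 + 41×60 + 10) × 48 + 26 = 118586.
Real time: 118586 / (48) = 59293/24 s.
Target frame: (59293/24) × (25) = 1482325/24 ≈ 61763.542 → 61764.
At 25 labels/s: frame 61764 → 00:41:10:14.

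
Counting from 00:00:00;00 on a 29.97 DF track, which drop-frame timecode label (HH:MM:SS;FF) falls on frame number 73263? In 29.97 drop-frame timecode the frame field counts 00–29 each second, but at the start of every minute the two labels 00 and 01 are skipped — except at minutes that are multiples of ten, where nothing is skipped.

Each 10-minute DF block holds 10 × 60 × 30 − 9 × 2 = 17982 frames. 73263 ÷ 17982 → 4 full blocks, remainder 1335.
Within the partial block the first minute is 1800 frames and each further minute 1798, so 0 further minute boundaries passed. Total skipped labels = 18 × 4 + 2 × 0 = 72.
Non-drop label index = 73263 + 72 = 73335; at 30 labels/s that is 00:40:44:15, i.e. DF 00:40:44;15.

00:40:44;15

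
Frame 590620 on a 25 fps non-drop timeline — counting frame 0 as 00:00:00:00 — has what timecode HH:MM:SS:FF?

06:33:44:20

590620 ÷ 25 = 23624 full seconds, remainder 20 frames.
23624 s = 6 h 33 min 44 s.
Timecode: 06:33:44:20.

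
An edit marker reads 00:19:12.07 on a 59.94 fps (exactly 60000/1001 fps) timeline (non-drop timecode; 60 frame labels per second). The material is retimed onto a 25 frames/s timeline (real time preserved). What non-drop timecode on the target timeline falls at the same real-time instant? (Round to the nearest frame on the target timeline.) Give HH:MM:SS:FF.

00:19:13:07

Source frame index: (0×3600 + 19×60 + 12) × 60 + 7 = 69127.
Real time: 69127 / (60000/1001) = 69196127/60000 s.
Target frame: (69196127/60000) × (25) = 69196127/2400 ≈ 28831.720 → 28832.
At 25 labels/s: frame 28832 → 00:19:13:07.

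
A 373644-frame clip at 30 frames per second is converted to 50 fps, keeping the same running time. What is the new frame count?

622740 frames

Target frames = source frames × (target rate / source rate) = 373644 × (50)/(30) = 373644 × 5/3 = 622740.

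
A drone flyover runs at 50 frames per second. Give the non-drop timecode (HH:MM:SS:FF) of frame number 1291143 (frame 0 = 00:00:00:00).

07:10:22:43

1291143 ÷ 50 = 25822 full seconds, remainder 43 frames.
25822 s = 7 h 10 min 22 s.
Timecode: 07:10:22:43.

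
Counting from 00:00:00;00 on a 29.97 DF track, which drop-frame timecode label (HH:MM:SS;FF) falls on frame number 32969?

00:18:20;03

Ten DF minutes hold 17982 frames, so frame 32969 lies in block 1 (frames 17982–35963) with 14987 frames into that block.
The block's first minute is 1800 frames and the rest 1798 each; 14987 frames reaches minute 8, so 1 × 18 + 8 × 2 = 34 labels have been skipped so far.
Adding those back, label number 32969 + 34 = 33003 at 30 labels/s is 1100 s + 3 f = 0 h 18 min 20 s frame 3, i.e. 00:18:20;03.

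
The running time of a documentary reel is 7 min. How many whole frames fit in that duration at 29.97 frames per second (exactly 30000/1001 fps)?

7 min = 420 s.
Frames = 420 × 30000/1001 = 1800000/143 ≈ 12587.4126.
Complete frames: 12587.

12587 frames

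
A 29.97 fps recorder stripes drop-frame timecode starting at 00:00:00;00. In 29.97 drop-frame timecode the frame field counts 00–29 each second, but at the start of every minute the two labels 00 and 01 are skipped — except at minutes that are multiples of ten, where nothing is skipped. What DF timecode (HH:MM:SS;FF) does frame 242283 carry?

Each 10-minute DF block holds 10 × 60 × 30 − 9 × 2 = 17982 frames. 242283 ÷ 17982 → 13 full blocks, remainder 8517.
Within the partial block the first minute is 1800 frames and each further minute 1798, so 4 further minute boundaries passed. Total skipped labels = 18 × 13 + 2 × 4 = 242.
Non-drop label index = 242283 + 242 = 242525; at 30 labels/s that is 02:14:44:05, i.e. DF 02:14:44;05.

02:14:44;05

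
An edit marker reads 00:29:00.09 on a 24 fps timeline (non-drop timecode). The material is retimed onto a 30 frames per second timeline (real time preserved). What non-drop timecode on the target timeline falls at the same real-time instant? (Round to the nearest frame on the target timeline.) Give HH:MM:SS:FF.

00:29:00:11

Source frame index: (0×3600 + 29×60 + 0) × 24 + 9 = 41769.
Real time: 41769 / (24) = 13923/8 s.
Target frame: (13923/8) × (30) = 208845/4 ≈ 52211.250 → 52211.
At 30 labels/s: frame 52211 → 00:29:00:11.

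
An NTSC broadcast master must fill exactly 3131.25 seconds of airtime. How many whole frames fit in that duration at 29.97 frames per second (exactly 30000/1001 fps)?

Frames = 3131.25 × 30000/1001 = 93937500/1001 ≈ 93843.6563.
Complete frames: 93843.

93843 frames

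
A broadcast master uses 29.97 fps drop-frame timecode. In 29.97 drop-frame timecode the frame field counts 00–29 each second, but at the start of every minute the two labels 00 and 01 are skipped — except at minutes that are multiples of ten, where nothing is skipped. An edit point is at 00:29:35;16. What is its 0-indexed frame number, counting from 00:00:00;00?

53212

Complete 10-minute blocks: 2, each 17982 frames → 35964.
Remaining 9 whole minutes in the current block: 1800 + 8 × 1798 = 16184 frames.
Within the current minute: 35 × 30 + 16 − 2 = 1064 (labels ;00/;01 skipped at this minute). Total = 35964 + 16184 + 1064 = 53212.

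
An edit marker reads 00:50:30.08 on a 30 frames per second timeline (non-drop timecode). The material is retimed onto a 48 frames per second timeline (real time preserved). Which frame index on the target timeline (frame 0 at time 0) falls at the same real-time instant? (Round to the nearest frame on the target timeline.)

frame 145453

Source frame index: (0×3600 + 50×60 + 30) × 30 + 8 = 90908.
Real time: 90908 / (30) = 45454/15 s.
Target frame: (45454/15) × (48) = 727264/5 ≈ 145452.800 → 145453.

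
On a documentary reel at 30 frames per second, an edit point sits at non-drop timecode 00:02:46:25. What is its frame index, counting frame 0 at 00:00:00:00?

5005

Total seconds to the label: (0 × 3600 + 2 × 60 + 46) = 166.
Frame index = 166 × 30 + 25 = 5005.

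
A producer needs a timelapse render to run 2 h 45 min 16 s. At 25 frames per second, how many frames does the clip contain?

247900 frames

2 h 45 min 16 s = 9916 s.
Frames = 9916 × 25 = 247900.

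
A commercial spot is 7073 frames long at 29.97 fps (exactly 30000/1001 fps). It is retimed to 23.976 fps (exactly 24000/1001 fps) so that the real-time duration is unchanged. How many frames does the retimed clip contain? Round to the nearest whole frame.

5658 frames

Frames at target rate = 7073 × (24000/1001) / (30000/1001) = 28292/5 ≈ 5658.400.
Nearest whole frame: 5658.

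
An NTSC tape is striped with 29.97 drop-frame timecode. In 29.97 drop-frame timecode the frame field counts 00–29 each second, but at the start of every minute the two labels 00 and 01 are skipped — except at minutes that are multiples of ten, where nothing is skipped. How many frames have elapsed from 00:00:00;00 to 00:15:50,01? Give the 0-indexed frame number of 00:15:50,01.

Complete 10-minute blocks: 1, each 17982 frames → 17982.
Remaining 5 whole minutes in the current block: 1800 + 4 × 1798 = 8992 frames.
Within the current minute: 50 × 30 + 1 − 2 = 1499 (labels ;00/;01 skipped at this minute). Total = 17982 + 8992 + 1499 = 28473.

28473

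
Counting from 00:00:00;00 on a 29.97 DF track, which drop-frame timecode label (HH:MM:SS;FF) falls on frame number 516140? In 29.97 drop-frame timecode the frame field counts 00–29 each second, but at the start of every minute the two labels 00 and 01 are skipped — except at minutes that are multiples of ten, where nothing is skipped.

Each 10-minute DF block holds 10 × 60 × 30 − 9 × 2 = 17982 frames. 516140 ÷ 17982 → 28 full blocks, remainder 12644.
Within the partial block the first minute is 1800 frames and each further minute 1798, so 7 further minute boundaries passed. Total skipped labels = 18 × 28 + 2 × 7 = 518.
Non-drop label index = 516140 + 518 = 516658; at 30 labels/s that is 04:47:01:28, i.e. DF 04:47:01;28.

04:47:01;28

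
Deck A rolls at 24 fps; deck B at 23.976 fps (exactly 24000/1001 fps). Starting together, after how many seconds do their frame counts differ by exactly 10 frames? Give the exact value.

The gap grows by |24000/1001 − 24| = 24/1001 frames per second.
Time for a 10-frame gap: 10 ÷ (24/1001) = 5005/12 s.

5005/12 seconds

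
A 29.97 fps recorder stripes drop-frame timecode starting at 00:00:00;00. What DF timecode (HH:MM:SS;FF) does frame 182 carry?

00:00:06;02

Ten DF minutes hold 17982 frames, so frame 182 lies in block 0 (frames 0–17981) with 182 frames into that block.
The block's first minute is 1800 frames and the rest 1798 each; 182 frames reaches minute 0, so 0 × 18 + 0 × 2 = 0 labels have been skipped so far.
Adding those back, label number 182 + 0 = 182 at 30 labels/s is 6 s + 2 f = 0 h 0 min 6 s frame 2, i.e. 00:00:06;02.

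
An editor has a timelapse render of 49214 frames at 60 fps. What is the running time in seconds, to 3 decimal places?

820.233 seconds

Running time = 49214 × 1/60 = 24607/30 s ≈ 820.233 s.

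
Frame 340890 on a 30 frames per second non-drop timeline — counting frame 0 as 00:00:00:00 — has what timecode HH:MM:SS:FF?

340890 ÷ 30 = 11363 full seconds, remainder 0 frames.
11363 s = 3 h 9 min 23 s.
Timecode: 03:09:23:00.

03:09:23:00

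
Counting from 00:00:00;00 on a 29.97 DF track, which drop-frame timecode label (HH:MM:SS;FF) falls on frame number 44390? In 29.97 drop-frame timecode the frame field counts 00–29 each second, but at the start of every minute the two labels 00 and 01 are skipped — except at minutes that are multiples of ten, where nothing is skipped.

Each 10-minute DF block holds 10 × 60 × 30 − 9 × 2 = 17982 frames. 44390 ÷ 17982 → 2 full blocks, remainder 8426.
Within the partial block the first minute is 1800 frames and each further minute 1798, so 4 further minute boundaries passed. Total skipped labels = 18 × 2 + 2 × 4 = 44.
Non-drop label index = 44390 + 44 = 44434; at 30 labels/s that is 00:24:41:04, i.e. DF 00:24:41;04.

00:24:41;04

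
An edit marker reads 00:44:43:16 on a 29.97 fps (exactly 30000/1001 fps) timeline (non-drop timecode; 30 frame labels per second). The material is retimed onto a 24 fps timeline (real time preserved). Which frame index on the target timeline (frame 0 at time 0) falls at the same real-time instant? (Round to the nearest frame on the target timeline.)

Source frame index: (0×3600 + 44×60 + 43) × 30 + 16 = 80506.
Real time: 80506 / (30000/1001) = 40293253/15000 s.
Target frame: (40293253/15000) × (24) = 40293253/625 ≈ 64469.205 → 64469.

frame 64469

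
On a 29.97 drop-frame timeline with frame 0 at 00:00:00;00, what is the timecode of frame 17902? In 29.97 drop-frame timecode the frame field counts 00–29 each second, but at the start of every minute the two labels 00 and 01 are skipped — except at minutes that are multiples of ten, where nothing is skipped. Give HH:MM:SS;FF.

00:09:57;10

Each 10-minute DF block holds 10 × 60 × 30 − 9 × 2 = 17982 frames. 17902 ÷ 17982 → 0 full blocks, remainder 17902.
Within the partial block the first minute is 1800 frames and each further minute 1798, so 9 further minute boundaries passed. Total skipped labels = 18 × 0 + 2 × 9 = 18.
Non-drop label index = 17902 + 18 = 17920; at 30 labels/s that is 00:09:57:10, i.e. DF 00:09:57;10.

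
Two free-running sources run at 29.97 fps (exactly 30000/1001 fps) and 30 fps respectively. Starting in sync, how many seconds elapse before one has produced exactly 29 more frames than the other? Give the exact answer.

29029/30 seconds

The gap grows by |30 − 30000/1001| = 30/1001 frames per second.
Time for a 29-frame gap: 29 ÷ (30/1001) = 29029/30 s.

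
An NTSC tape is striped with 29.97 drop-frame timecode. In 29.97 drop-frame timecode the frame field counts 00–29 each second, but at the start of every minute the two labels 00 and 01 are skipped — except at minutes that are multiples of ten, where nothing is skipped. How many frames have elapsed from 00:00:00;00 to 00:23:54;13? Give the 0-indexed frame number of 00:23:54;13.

42991

As if non-drop at 30 labels/s: (0 × 3600 + 23 × 60 + 54) × 30 + 13 = 43033.
Minute boundaries passed: 23; those not divisible by 10: 23 − 2 = 21; dropped labels = 2 × 21 = 42.
Actual frame index = 43033 − 42 = 42991.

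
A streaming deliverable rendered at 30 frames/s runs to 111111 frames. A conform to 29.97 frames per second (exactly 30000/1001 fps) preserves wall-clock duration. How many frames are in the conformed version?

Target frames = source frames × (target rate / source rate) = 111111 × (30000/1001)/(30) = 111111 × 1000/1001 = 111000.

111000 frames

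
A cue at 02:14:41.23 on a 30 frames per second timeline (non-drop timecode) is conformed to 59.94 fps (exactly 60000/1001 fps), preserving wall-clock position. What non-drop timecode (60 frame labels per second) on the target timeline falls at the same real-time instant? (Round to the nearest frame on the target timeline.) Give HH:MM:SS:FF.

02:14:33:42

Source frame index: (2×3600 + 14×60 + 41) × 30 + 23 = 242453.
Real time: 242453 / (30) = 242453/30 s.
Target frame: (242453/30) × (60000/1001) = 484906000/1001 ≈ 484421.578 → 484422.
At 60 labels/s: frame 484422 → 02:14:33:42.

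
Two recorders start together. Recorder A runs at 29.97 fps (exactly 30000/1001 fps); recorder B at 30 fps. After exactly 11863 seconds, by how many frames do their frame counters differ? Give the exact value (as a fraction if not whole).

355890/1001 frames

A emits 30000/1001 × 11863 = 355890000/1001 frames; B emits 30 × 11863 = 355890.
Difference = 355890/1001 frames (≈ 355.5345); B is ahead of A.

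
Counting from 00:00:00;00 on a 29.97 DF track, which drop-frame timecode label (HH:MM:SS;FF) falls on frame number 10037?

00:05:34;27

Ten DF minutes hold 17982 frames, so frame 10037 lies in block 0 (frames 0–17981) with 10037 frames into that block.
The block's first minute is 1800 frames and the rest 1798 each; 10037 frames reaches minute 5, so 0 × 18 + 5 × 2 = 10 labels have been skipped so far.
Adding those back, label number 10037 + 10 = 10047 at 30 labels/s is 334 s + 27 f = 0 h 5 min 34 s frame 27, i.e. 00:05:34;27.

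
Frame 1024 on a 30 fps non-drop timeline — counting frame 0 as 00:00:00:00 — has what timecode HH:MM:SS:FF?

00:00:34:04

1024 ÷ 30 = 34 full seconds, remainder 4 frames.
34 s = 0 h 0 min 34 s.
Timecode: 00:00:34:04.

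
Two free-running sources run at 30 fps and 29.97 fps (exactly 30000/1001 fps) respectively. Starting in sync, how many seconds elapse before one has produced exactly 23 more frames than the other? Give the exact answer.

23023/30 seconds

The gap grows by |30000/1001 − 30| = 30/1001 frames per second.
Time for a 23-frame gap: 23 ÷ (30/1001) = 23023/30 s.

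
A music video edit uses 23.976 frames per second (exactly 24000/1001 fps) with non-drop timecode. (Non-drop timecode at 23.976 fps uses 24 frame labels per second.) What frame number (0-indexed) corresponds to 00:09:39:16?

13912

Total seconds to the label: (0 × 3600 + 9 × 60 + 39) = 579.
Frame index = 579 × 24 + 16 = 13912.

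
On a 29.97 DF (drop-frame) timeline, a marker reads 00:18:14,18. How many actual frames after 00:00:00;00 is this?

Complete 10-minute blocks: 1, each 17982 frames → 17982.
Remaining 8 whole minutes in the current block: 1800 + 7 × 1798 = 14386 frames.
Within the current minute: 14 × 30 + 18 − 2 = 436 (labels ;00/;01 skipped at this minute). Total = 17982 + 14386 + 436 = 32804.

32804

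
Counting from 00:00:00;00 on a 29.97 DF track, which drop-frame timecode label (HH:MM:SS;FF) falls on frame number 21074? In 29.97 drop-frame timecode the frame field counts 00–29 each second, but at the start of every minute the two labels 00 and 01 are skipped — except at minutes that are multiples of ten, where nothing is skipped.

00:11:43;04

Ten DF minutes hold 17982 frames, so frame 21074 lies in block 1 (frames 17982–35963) with 3092 frames into that block.
The block's first minute is 1800 frames and the rest 1798 each; 3092 frames reaches minute 1, so 1 × 18 + 1 × 2 = 20 labels have been skipped so far.
Adding those back, label number 21074 + 20 = 21094 at 30 labels/s is 703 s + 4 f = 0 h 11 min 43 s frame 4, i.e. 00:11:43;04.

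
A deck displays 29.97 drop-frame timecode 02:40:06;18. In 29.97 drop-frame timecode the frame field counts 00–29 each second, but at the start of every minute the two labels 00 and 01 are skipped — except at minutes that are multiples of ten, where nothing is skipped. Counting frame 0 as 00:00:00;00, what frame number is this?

As if non-drop at 30 labels/s: (2 × 3600 + 40 × 60 + 6) × 30 + 18 = 288198.
Minute boundaries passed: 160; those not divisible by 10: 160 − 16 = 144; dropped labels = 2 × 144 = 288.
Actual frame index = 288198 − 288 = 287910.

287910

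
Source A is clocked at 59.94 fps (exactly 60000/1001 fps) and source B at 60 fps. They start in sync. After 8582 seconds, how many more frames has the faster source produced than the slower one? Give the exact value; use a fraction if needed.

A emits 60000/1001 × 8582 = 73560000/143 frames; B emits 60 × 8582 = 514920.
Difference = 73560/143 frames (≈ 514.4056); B is ahead of A.

73560/143 frames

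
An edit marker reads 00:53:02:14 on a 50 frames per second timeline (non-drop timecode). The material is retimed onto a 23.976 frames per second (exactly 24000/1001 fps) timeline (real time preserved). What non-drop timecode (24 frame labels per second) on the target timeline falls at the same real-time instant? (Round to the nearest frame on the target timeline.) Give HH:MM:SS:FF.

00:52:59:02

Source frame index: (0×3600 + 53×60 + 2) × 50 + 14 = 159114.
Real time: 159114 / (50) = 79557/25 s.
Target frame: (79557/25) × (24000/1001) = 76374720/1001 ≈ 76298.422 → 76298.
At 24 labels/s: frame 76298 → 00:52:59:02.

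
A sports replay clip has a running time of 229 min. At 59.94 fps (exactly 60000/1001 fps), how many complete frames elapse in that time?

229 min = 13740 s.
Frames = 13740 × 60000/1001 = 824400000/1001 ≈ 823576.4236.
Complete frames: 823576.

823576 frames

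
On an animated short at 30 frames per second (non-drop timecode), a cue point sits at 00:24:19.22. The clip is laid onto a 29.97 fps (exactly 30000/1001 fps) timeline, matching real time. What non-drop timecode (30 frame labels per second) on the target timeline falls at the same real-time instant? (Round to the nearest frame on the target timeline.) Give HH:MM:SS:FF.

Source frame index: (0×3600 + 24×60 + 19) × 30 + 22 = 43792.
Real time: 43792 / (30) = 21896/15 s.
Target frame: (21896/15) × (30000/1001) = 6256000/143 ≈ 43748.252 → 43748.
At 30 labels/s: frame 43748 → 00:24:18:08.

00:24:18:08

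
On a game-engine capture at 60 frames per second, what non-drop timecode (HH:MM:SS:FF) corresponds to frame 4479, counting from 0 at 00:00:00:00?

00:01:14:39

4479 ÷ 60 = 74 full seconds, remainder 39 frames.
74 s = 0 h 1 min 14 s.
Timecode: 00:01:14:39.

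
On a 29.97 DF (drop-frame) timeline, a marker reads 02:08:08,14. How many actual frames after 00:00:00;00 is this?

Complete 10-minute blocks: 12, each 17982 frames → 215784.
Remaining 8 whole minutes in the current block: 1800 + 7 × 1798 = 14386 frames.
Within the current minute: 8 × 30 + 14 − 2 = 252 (labels ;00/;01 skipped at this minute). Total = 215784 + 14386 + 252 = 230422.

230422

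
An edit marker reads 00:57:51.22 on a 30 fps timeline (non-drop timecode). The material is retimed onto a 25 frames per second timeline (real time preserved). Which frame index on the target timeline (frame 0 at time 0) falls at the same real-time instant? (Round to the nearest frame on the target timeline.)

frame 86793

Source frame index: (0×3600 + 57×60 + 51) × 30 + 22 = 104152.
Real time: 104152 / (30) = 52076/15 s.
Target frame: (52076/15) × (25) = 260380/3 ≈ 86793.333 → 86793.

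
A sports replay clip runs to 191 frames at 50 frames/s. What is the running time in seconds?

Running time = 191 / (50) = 3.82 s.

3.82 seconds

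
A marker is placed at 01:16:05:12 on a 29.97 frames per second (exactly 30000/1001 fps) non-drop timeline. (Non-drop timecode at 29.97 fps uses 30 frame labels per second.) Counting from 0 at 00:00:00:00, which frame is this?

frame 136962

Total seconds to the label: (1 × 3600 + 16 × 60 + 5) = 4565.
Frame index = 4565 × 30 + 12 = 136962.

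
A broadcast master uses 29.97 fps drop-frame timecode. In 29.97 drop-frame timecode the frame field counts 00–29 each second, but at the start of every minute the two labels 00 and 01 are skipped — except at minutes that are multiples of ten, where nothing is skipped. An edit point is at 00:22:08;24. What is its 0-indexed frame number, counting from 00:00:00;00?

As if non-drop at 30 labels/s: (0 × 3600 + 22 × 60 + 8) × 30 + 24 = 39864.
Minute boundaries passed: 22; those not divisible by 10: 22 − 2 = 20; dropped labels = 2 × 20 = 40.
Actual frame index = 39864 − 40 = 39824.

39824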